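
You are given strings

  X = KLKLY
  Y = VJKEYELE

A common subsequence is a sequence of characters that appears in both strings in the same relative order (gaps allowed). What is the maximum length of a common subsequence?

2

One common subsequence of length 2: K at X[1]=Y[3], then L at X[2]=Y[7]. The LCS DP gives dp[5][8] = 2, so this is optimal.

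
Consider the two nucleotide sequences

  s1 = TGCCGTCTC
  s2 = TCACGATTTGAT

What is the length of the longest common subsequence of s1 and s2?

Pick T [1,1] → C [3,2] → C [4,4] → G [5,5] → T [6,9] → T [8,12]; all 6 bases appear in both, in order. Since dp[9][12] = 6, nothing longer is possible.

6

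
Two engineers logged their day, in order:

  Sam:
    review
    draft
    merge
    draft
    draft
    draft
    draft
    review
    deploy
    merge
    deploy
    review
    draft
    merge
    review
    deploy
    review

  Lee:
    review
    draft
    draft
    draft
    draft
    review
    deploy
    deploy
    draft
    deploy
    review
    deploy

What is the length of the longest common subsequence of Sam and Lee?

11

One common subsequence of length 11: review (Sam #1, Lee #1) → draft (Sam #4, Lee #2) → draft (Sam #5, Lee #3) → draft (Sam #6, Lee #4) → draft (Sam #7, Lee #5) → review (Sam #8, Lee #6) → deploy (Sam #9, Lee #7) → deploy (Sam #11, Lee #8) → draft (Sam #13, Lee #9) → review (Sam #15, Lee #11) → deploy (Sam #16, Lee #12). The LCS DP gives dp[17][12] = 11, so this is optimal.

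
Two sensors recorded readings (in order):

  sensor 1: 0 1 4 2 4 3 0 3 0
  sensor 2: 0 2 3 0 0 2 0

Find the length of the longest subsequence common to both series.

5

Match 0 [1,1], then 2 [4,2], then 3 [6,3], then 0 [7,5], then 0 [9,7] — 5 values in the same relative order in both. The LCS DP gives dp[9][7] = 5, so this is optimal.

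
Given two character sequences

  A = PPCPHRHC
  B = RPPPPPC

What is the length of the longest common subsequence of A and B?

4

One common subsequence of length 4: P (A #1, B #4), then P (A #2, B #5), then P (A #4, B #6), then C (A #8, B #7). dp[8][7] = 4 confirms this is the maximum.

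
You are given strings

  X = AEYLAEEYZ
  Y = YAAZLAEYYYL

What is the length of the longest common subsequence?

5

One common subsequence of length 5: A at X[1]=Y[3], then L at X[4]=Y[5], then A at X[5]=Y[6], then E at X[6]=Y[7], then Y at X[8]=Y[10], and the DP table's final entry dp[9][11] is also 5, so no common subsequence is longer.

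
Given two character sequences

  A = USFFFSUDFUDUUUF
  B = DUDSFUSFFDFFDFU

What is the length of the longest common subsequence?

Pick U at A[1]=B[2] → S at A[2]=B[4] → F at A[3]=B[5] → F at A[4]=B[8] → F at A[5]=B[9] → D at A[8]=B[10] → F at A[9]=B[12] → D at A[11]=B[13] → U at A[14]=B[15]; all 9 characters appear in both, in order. The LCS DP gives dp[15][15] = 9, so this is optimal.

9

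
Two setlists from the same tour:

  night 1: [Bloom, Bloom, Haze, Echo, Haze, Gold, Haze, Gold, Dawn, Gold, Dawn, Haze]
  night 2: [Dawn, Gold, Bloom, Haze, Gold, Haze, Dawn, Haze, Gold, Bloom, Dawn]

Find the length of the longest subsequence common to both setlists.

7

Pick Bloom (night 1 #2, night 2 #3) → Haze (night 1 #5, night 2 #4) → Gold (night 1 #6, night 2 #5) → Haze (night 1 #7, night 2 #6) → Dawn (night 1 #9, night 2 #7) → Gold (night 1 #10, night 2 #9) → Dawn (night 1 #11, night 2 #11); all 7 songs appear in both, in order. Since dp[12][11] = 7, nothing longer is possible.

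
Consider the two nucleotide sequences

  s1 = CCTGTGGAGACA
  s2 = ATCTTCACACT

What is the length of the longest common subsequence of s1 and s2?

6

Let dp[i][j] be the LCS length of the first i bases of s1 and the first j bases of s2. dp[i][j] = dp[i-1][j-1]+1 when the i-th and j-th bases match, else max(dp[i-1][j], dp[i][j-1]).
    ·  A  T  C  T  T  C  A  C  A  C  T
 ·  0  0  0  0  0  0  0  0  0  0  0  0
 C  0  0  0  1  1  1  1  1  1  1  1  1
 C  0  0  0  1  1  1  2  2  2  2  2  2
 T  0  0  1  1  2  2  2  2  2  2  2  3
 G  0  0  1  1  2  2  2  2  2  2  2  3
 T  0  0  1  1  2  3  3  3  3  3  3  3
 G  0  0  1  1  2  3  3  3  3  3  3  3
 G  0  0  1  1  2  3  3  3  3  3  3  3
 A  0  1  1  1  2  3  3  4  4  4  4  4
 G  0  1  1  1  2  3  3  4  4  4  4  4
 A  0  1  1  1  2  3  3  4  4  5  5  5
 C  0  1  1  2  2  3  4  4  5  5  6  6
 A  0  1  1  2  2  3  4  5  5  6  6  6
dp[12][11] = 6. One LCS (by backtracking along matches): CTTAAC.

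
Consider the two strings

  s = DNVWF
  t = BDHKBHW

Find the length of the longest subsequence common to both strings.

2

Let dp[i][j] be the LCS length of the first i characters of s and the first j characters of t. dp[i][j] = dp[i-1][j-1]+1 when the i-th and j-th characters match, else max(dp[i-1][j], dp[i][j-1]).
    ·  B  D  H  K  B  H  W
 ·  0  0  0  0  0  0  0  0
 D  0  0  1  1  1  1  1  1
 N  0  0  1  1  1  1  1  1
 V  0  0  1  1  1  1  1  1
 W  0  0  1  1  1  1  1  2
 F  0  0  1  1  1  1  1  2
dp[5][7] = 2. One LCS (by backtracking along matches): DW.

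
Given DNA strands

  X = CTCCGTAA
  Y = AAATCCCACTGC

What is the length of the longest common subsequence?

Pick C at X[1]=Y[6], then C at X[3]=Y[7], then C at X[4]=Y[9], then G at X[5]=Y[11]; all 4 bases appear in both, in order, and the DP table's final entry dp[8][12] is also 4, so no common subsequence is longer.

4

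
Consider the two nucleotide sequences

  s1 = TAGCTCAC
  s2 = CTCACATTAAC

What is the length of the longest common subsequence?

Pick T [1,2] → A [2,4] → C [4,5] → T [5,8] → A [7,10] → C [8,11]; all 6 bases appear in both, in order. dp[8][11] = 6 confirms this is the maximum.

6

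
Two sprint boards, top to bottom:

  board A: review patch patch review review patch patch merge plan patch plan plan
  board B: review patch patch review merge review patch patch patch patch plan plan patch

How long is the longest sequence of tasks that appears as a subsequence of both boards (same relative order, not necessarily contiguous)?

One common subsequence of length 10: review (board A #1, board B #1), then patch (board A #2, board B #2), then patch (board A #3, board B #3), then review (board A #4, board B #4), then review (board A #5, board B #6), then patch (board A #6, board B #8), then patch (board A #7, board B #9), then patch (board A #10, board B #10), then plan (board A #11, board B #11), then plan (board A #12, board B #12). dp[12][13] = 10 confirms this is the maximum.

10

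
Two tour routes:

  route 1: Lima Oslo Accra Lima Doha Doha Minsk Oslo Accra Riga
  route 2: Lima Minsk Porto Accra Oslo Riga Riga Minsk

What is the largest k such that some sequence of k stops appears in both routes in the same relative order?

Match Lima [1,1] → Accra [3,4] → Oslo [8,5] → Riga [10,7] — 4 stops in the same relative order in both. Since dp[10][8] = 4, nothing longer is possible.

4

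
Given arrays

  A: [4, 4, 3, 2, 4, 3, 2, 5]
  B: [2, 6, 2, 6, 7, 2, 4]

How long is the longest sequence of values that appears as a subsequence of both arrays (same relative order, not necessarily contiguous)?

Let dp[i][j] be the LCS length of the first i values of A and the first j values of B. dp[i][j] = dp[i-1][j-1]+1 when the i-th and j-th values match, else max(dp[i-1][j], dp[i][j-1]).
    ·  2  6  2  6  7  2  4
 ·  0  0  0  0  0  0  0  0
 4  0  0  0  0  0  0  0  1
 4  0  0  0  0  0  0  0  1
 3  0  0  0  0  0  0  0  1
 2  0  1  1  1  1  1  1  1
 4  0  1  1  1  1  1  1  2
 3  0  1  1  1  1  1  1  2
 2  0  1  1  2  2  2  2  2
 5  0  1  1  2  2  2  2  2
dp[8][7] = 2. One LCS (by backtracking along matches): 2, 4.

2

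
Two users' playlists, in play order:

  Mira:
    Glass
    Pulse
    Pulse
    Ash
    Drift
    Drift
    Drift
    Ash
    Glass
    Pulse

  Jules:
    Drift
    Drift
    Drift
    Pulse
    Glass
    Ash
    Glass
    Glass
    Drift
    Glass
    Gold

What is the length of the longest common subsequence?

Match Drift (Mira #5, Jules #1); then Drift (Mira #6, Jules #2); then Drift (Mira #7, Jules #3); then Ash (Mira #8, Jules #6); then Glass (Mira #9, Jules #10) — 5 songs in the same relative order in both. dp[10][11] = 5 confirms this is the maximum.

5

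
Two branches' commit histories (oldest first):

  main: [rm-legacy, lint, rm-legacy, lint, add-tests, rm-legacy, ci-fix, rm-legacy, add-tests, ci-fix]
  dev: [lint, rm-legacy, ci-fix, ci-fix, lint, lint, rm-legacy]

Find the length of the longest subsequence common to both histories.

4

One common subsequence of length 4: rm-legacy [1,2]; then lint [2,5]; then lint [4,6]; then rm-legacy [8,7]. Since dp[10][7] = 4, nothing longer is possible.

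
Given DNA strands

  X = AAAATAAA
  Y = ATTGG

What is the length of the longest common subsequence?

2

Let dp[i][j] be the LCS length of the first i bases of X and the first j bases of Y. dp[i][j] = dp[i-1][j-1]+1 when the i-th and j-th bases match, else max(dp[i-1][j], dp[i][j-1]).
    ·  A  T  T  G  G
 ·  0  0  0  0  0  0
 A  0  1  1  1  1  1
 A  0  1  1  1  1  1
 A  0  1  1  1  1  1
 A  0  1  1  1  1  1
 T  0  1  2  2  2  2
 A  0  1  2  2  2  2
 A  0  1  2  2  2  2
 A  0  1  2  2  2  2
dp[8][5] = 2. One LCS (by backtracking along matches): AT.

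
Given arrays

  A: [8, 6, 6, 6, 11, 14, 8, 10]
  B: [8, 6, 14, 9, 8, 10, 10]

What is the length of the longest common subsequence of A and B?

5

Let dp[i][j] be the LCS length of the first i values of A and the first j values of B. dp[i][j] = dp[i-1][j-1]+1 when the i-th and j-th values match, else max(dp[i-1][j], dp[i][j-1]).
    ·  8  6 14  9  8 10 10
 ·  0  0  0  0  0  0  0  0
 8  0  1  1  1  1  1  1  1
 6  0  1  2  2  2  2  2  2
 6  0  1  2  2  2  2  2  2
 6  0  1  2  2  2  2  2  2
11  0  1  2  2  2  2  2  2
14  0  1  2  3  3  3  3  3
 8  0  1  2  3  3  4  4  4
10  0  1  2  3  3  4  5  5
dp[8][7] = 5. One LCS (by backtracking along matches): 8, 6, 14, 8, 10.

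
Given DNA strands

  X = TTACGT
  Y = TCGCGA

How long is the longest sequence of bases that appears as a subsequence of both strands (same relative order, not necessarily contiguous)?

Taking T at X[1]=Y[1]; then C at X[4]=Y[4]; then G at X[5]=Y[5] gives a common subsequence of length 3. Since dp[6][6] = 3, nothing longer is possible.

3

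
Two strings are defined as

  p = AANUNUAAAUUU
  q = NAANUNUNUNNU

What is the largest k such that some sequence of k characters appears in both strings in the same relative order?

Match A at p[1]=q[2], A at p[2]=q[3], N at p[3]=q[4], U at p[4]=q[5], N at p[5]=q[6], U at p[6]=q[7], U at p[10]=q[9], U at p[12]=q[12] — 8 characters in the same relative order in both, and the DP table's final entry dp[12][12] is also 8, so no common subsequence is longer.

8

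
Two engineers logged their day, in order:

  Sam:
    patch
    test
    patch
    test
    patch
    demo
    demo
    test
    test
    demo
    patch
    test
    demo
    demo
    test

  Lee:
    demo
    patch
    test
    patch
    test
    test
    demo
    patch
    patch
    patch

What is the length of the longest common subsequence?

Taking patch [3,2], test [4,3], patch [5,4], test [8,5], test [9,6], demo [10,7], patch [11,10] gives a common subsequence of length 7, and the DP table's final entry dp[15][10] is also 7, so no common subsequence is longer.

7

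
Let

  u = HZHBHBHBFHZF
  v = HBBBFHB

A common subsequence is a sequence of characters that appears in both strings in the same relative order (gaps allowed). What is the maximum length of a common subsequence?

6

Let dp[i][j] be the LCS length of the first i characters of u and the first j characters of v. dp[i][j] = dp[i-1][j-1]+1 when the i-th and j-th characters match, else max(dp[i-1][j], dp[i][j-1]).
    ·  H  B  B  B  F  H  B
 ·  0  0  0  0  0  0  0  0
 H  0  1  1  1  1  1  1  1
 Z  0  1  1  1  1  1  1  1
 H  0  1  1  1  1  1  2  2
 B  0  1  2  2  2  2  2  3
 H  0  1  2  2  2  2  3  3
 B  0  1  2  3  3  3  3  4
 H  0  1  2  3  3  3  4  4
 B  0  1  2  3  4  4  4  5
 F  0  1  2  3  4  5  5  5
 H  0  1  2  3  4  5  6  6
 Z  0  1  2  3  4  5  6  6
 F  0  1  2  3  4  5  6  6
dp[12][7] = 6. One LCS (by backtracking along matches): HBBBFH.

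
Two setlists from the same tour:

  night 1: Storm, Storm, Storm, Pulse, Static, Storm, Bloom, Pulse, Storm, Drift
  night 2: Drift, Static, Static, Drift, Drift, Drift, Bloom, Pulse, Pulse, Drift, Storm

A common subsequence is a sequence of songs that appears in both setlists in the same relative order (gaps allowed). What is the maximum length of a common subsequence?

One common subsequence of length 4: Static at night 1[5]=night 2[3] → Bloom at night 1[7]=night 2[7] → Pulse at night 1[8]=night 2[9] → Storm at night 1[9]=night 2[11]. Since dp[10][11] = 4, nothing longer is possible.

4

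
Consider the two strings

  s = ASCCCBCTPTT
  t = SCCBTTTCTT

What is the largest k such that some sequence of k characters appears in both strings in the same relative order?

Let dp[i][j] be the LCS length of the first i characters of s and the first j characters of t. dp[i][j] = dp[i-1][j-1]+1 when the i-th and j-th characters match, else max(dp[i-1][j], dp[i][j-1]).
    ·  S  C  C  B  T  T  T  C  T  T
 ·  0  0  0  0  0  0  0  0  0  0  0
 A  0  0  0  0  0  0  0  0  0  0  0
 S  0  1  1  1  1  1  1  1  1  1  1
 C  0  1  2  2  2  2  2  2  2  2  2
 C  0  1  2  3  3  3  3  3  3  3  3
 C  0  1  2  3  3  3  3  3  4  4  4
 B  0  1  2  3  4  4  4  4  4  4  4
 C  0  1  2  3  4  4  4  4  5  5  5
 T  0  1  2  3  4  5  5  5  5  6  6
 P  0  1  2  3  4  5  5  5  5  6  6
 T  0  1  2  3  4  5  6  6  6  6  7
 T  0  1  2  3  4  5  6  7  7  7  7
dp[11][10] = 7. One LCS (by backtracking along matches): SCCBCTT.

7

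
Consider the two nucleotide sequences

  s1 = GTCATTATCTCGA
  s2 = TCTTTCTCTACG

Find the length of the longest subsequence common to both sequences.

Pick T (s1 #2, s2 #1), C (s1 #3, s2 #2), T (s1 #5, s2 #4), T (s1 #6, s2 #5), T (s1 #8, s2 #7), C (s1 #9, s2 #8), T (s1 #10, s2 #9), C (s1 #11, s2 #11), G (s1 #12, s2 #12); all 9 bases appear in both, in order. Since dp[13][12] = 9, nothing longer is possible.

9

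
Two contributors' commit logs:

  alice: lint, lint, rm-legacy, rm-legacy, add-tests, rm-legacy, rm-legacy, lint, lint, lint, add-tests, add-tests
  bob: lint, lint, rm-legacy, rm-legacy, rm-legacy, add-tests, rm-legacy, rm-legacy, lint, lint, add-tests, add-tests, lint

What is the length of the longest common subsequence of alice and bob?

Taking lint at alice[1]=bob[1], lint at alice[2]=bob[2], rm-legacy at alice[3]=bob[4], rm-legacy at alice[4]=bob[5], add-tests at alice[5]=bob[6], rm-legacy at alice[6]=bob[7], rm-legacy at alice[7]=bob[8], lint at alice[9]=bob[9], lint at alice[10]=bob[10], add-tests at alice[11]=bob[11], add-tests at alice[12]=bob[12] gives a common subsequence of length 11. dp[12][13] = 11 confirms this is the maximum.

11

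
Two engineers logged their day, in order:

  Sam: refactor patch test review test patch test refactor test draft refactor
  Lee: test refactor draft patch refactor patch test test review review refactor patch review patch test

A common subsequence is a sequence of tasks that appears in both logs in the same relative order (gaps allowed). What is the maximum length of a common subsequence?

Match refactor (Sam #1, Lee #5); then patch (Sam #2, Lee #6); then test (Sam #3, Lee #8); then review (Sam #4, Lee #13); then patch (Sam #6, Lee #14); then test (Sam #9, Lee #15) — 6 tasks in the same relative order in both. dp[11][15] = 6 confirms this is the maximum.

6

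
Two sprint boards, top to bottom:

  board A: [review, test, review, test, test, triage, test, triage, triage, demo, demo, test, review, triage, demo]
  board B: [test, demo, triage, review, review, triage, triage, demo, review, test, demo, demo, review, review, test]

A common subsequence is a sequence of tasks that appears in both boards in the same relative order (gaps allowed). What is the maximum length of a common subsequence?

7

One common subsequence of length 7: review [1,4]; then review [3,5]; then triage [6,7]; then test [7,10]; then demo [10,11]; then demo [11,12]; then test [12,15]. dp[15][15] = 7 confirms this is the maximum.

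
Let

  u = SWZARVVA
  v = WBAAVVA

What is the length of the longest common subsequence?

5

Pick W (u #2, v #1) → A (u #4, v #4) → V (u #6, v #5) → V (u #7, v #6) → A (u #8, v #7); all 5 characters appear in both, in order. Since dp[8][7] = 5, nothing longer is possible.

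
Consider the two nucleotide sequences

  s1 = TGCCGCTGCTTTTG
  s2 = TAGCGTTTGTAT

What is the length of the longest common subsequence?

One common subsequence of length 9: T [1,1] → G [2,3] → C [4,4] → G [5,5] → T [7,6] → T [10,7] → T [11,8] → T [12,10] → T [13,12]. The LCS DP gives dp[14][12] = 9, so this is optimal.

9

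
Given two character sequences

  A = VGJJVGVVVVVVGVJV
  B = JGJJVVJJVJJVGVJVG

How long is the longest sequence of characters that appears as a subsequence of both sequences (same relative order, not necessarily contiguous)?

11

Pick G at A[2]=B[2], J at A[3]=B[3], J at A[4]=B[4], V at A[5]=B[5], V at A[7]=B[6], V at A[8]=B[9], V at A[12]=B[12], G at A[13]=B[13], V at A[14]=B[14], J at A[15]=B[15], V at A[16]=B[16]; all 11 characters appear in both, in order. dp[16][17] = 11 confirms this is the maximum.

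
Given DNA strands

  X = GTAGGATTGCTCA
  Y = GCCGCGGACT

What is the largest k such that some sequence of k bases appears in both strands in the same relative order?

Taking G (X #1, Y #4), then G (X #4, Y #6), then G (X #5, Y #7), then A (X #6, Y #8), then C (X #10, Y #9), then T (X #11, Y #10) gives a common subsequence of length 6. The LCS DP gives dp[13][10] = 6, so this is optimal.

6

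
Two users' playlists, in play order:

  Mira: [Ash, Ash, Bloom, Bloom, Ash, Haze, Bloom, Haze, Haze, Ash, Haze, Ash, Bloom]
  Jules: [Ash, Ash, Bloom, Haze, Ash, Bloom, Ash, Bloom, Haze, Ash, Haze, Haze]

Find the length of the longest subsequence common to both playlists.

Match Ash [1,1], Ash [2,2], Bloom [3,3], Bloom [4,6], Ash [5,7], Bloom [7,8], Haze [8,9], Haze [9,11], Haze [11,12] — 9 songs in the same relative order in both. dp[13][12] = 9 confirms this is the maximum.

9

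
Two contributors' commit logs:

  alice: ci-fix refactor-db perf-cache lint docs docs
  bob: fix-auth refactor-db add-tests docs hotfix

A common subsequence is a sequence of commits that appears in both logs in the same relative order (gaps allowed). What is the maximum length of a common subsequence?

2

Match refactor-db [2,2], then docs [5,4] — 2 commits in the same relative order in both, and the DP table's final entry dp[6][5] is also 2, so no common subsequence is longer.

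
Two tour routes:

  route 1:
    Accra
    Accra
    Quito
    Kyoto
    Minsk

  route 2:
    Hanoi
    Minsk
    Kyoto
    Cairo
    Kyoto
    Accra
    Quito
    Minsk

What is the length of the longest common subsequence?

3

Pick Accra [2,6], Quito [3,7], Minsk [5,8]; all 3 stops appear in both, in order, and the DP table's final entry dp[5][8] is also 3, so no common subsequence is longer.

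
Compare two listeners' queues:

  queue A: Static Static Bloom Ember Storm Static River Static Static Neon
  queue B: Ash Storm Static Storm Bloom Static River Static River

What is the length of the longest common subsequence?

5

Taking Static [1,3], Bloom [3,5], Static [6,6], River [7,7], Static [8,8] gives a common subsequence of length 5, and the DP table's final entry dp[10][9] is also 5, so no common subsequence is longer.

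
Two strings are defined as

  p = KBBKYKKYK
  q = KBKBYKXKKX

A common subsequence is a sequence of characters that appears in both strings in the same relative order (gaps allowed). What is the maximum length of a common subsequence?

Let dp[i][j] be the LCS length of the first i characters of p and the first j characters of q. dp[i][j] = dp[i-1][j-1]+1 when the i-th and j-th characters match, else max(dp[i-1][j], dp[i][j-1]).
    ·  K  B  K  B  Y  K  X  K  K  X
 ·  0  0  0  0  0  0  0  0  0  0  0
 K  0  1  1  1  1  1  1  1  1  1  1
 B  0  1  2  2  2  2  2  2  2  2  2
 B  0  1  2  2  3  3  3  3  3  3  3
 K  0  1  2  3  3  3  4  4  4  4  4
 Y  0  1  2  3  3  4  4  4  4  4  4
 K  0  1  2  3  3  4  5  5  5  5  5
 K  0  1  2  3  3  4  5  5  6  6  6
 Y  0  1  2  3  3  4  5  5  6  6  6
 K  0  1  2  3  3  4  5  5  6  7  7
dp[9][10] = 7. One LCS (by backtracking along matches): KBBYKKK.

7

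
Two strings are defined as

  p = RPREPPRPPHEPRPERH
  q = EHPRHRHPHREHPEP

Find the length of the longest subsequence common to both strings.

Taking P at p[2]=q[3], R at p[3]=q[4], R at p[7]=q[6], P at p[9]=q[8], H at p[10]=q[9], E at p[11]=q[11], P at p[12]=q[13], P at p[14]=q[15] gives a common subsequence of length 8. The LCS DP gives dp[17][15] = 8, so this is optimal.

8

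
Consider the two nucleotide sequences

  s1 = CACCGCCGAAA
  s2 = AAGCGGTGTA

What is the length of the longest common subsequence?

5

Let dp[i][j] be the LCS length of the first i bases of s1 and the first j bases of s2. dp[i][j] = dp[i-1][j-1]+1 when the i-th and j-th bases match, else max(dp[i-1][j], dp[i][j-1]).
    ·  A  A  G  C  G  G  T  G  T  A
 ·  0  0  0  0  0  0  0  0  0  0  0
 C  0  0  0  0  1  1  1  1  1  1  1
 A  0  1  1  1  1  1  1  1  1  1  2
 C  0  1  1  1  2  2  2  2  2  2  2
 C  0  1  1  1  2  2  2  2  2  2  2
 G  0  1  1  2  2  3  3  3  3  3  3
 C  0  1  1  2  3  3  3  3  3  3  3
 C  0  1  1  2  3  3  3  3  3  3  3
 G  0  1  1  2  3  4  4  4  4  4  4
 A  0  1  2  2  3  4  4  4  4  4  5
 A  0  1  2  2  3  4  4  4  4  4  5
 A  0  1  2  2  3  4  4  4  4  4  5
dp[11][10] = 5. One LCS (by backtracking along matches): ACGGA.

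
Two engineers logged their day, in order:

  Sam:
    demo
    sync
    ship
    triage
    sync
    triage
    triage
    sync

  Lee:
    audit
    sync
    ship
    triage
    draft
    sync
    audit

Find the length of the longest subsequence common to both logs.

4

One common subsequence of length 4: sync [2,2]; then ship [3,3]; then triage [4,4]; then sync [5,6]. The LCS DP gives dp[8][7] = 4, so this is optimal.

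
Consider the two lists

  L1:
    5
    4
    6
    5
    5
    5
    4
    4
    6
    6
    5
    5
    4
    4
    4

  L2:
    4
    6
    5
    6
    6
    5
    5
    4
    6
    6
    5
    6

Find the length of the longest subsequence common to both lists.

9

Taking 4 [2,1]; then 6 [3,2]; then 5 [4,3]; then 5 [5,6]; then 5 [6,7]; then 4 [8,8]; then 6 [9,9]; then 6 [10,10]; then 5 [11,11] gives a common subsequence of length 9. dp[15][12] = 9 confirms this is the maximum.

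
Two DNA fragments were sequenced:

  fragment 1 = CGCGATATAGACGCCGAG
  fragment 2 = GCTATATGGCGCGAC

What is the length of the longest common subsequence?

12

Taking G [2,1], C [3,2], A [5,4], T [6,5], A [7,6], T [8,7], G [10,9], C [12,10], G [13,11], C [15,12], G [16,13], A [17,14] gives a common subsequence of length 12, and the DP table's final entry dp[18][15] is also 12, so no common subsequence is longer.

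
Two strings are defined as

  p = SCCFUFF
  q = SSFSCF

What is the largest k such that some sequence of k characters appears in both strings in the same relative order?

3

Match S (p #1, q #4) → C (p #3, q #5) → F (p #7, q #6) — 3 characters in the same relative order in both. Since dp[7][6] = 3, nothing longer is possible.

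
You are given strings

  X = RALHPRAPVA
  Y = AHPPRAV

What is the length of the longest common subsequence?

Pick A (X #2, Y #1), then H (X #4, Y #2), then P (X #5, Y #4), then R (X #6, Y #5), then A (X #7, Y #6), then V (X #9, Y #7); all 6 characters appear in both, in order. The LCS DP gives dp[10][7] = 6, so this is optimal.

6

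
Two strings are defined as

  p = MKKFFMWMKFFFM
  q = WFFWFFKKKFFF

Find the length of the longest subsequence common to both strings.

One common subsequence of length 7: F at p[4]=q[2]; then F at p[5]=q[3]; then W at p[7]=q[4]; then K at p[9]=q[9]; then F at p[10]=q[10]; then F at p[11]=q[11]; then F at p[12]=q[12]. Since dp[13][12] = 7, nothing longer is possible.

7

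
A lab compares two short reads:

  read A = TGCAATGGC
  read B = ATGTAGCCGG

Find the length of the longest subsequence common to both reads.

5

Let dp[i][j] be the LCS length of the first i bases of read A and the first j bases of read B. dp[i][j] = dp[i-1][j-1]+1 when the i-th and j-th bases match, else max(dp[i-1][j], dp[i][j-1]).
    ·  A  T  G  T  A  G  C  C  G  G
 ·  0  0  0  0  0  0  0  0  0  0  0
 T  0  0  1  1  1  1  1  1  1  1  1
 G  0  0  1  2  2  2  2  2  2  2  2
 C  0  0  1  2  2  2  2  3  3  3  3
 A  0  1  1  2  2  3  3  3  3  3  3
 A  0  1  1  2  2  3  3  3  3  3  3
 T  0  1  2  2  3  3  3  3  3  3  3
 G  0  1  2  3  3  3  4  4  4  4  4
 G  0  1  2  3  3  3  4  4  4  5  5
 C  0  1  2  3  3  3  4  5  5  5  5
dp[9][10] = 5. One LCS (by backtracking along matches): TGCGG.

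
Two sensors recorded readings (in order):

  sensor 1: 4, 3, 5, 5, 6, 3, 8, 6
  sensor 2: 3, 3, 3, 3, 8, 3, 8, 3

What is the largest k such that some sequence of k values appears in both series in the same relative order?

Pick 3 [2,4], then 3 [6,6], then 8 [7,7]; all 3 values appear in both, in order. Since dp[8][8] = 3, nothing longer is possible.

3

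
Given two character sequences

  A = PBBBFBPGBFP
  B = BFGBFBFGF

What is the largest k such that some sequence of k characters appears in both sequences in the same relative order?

6

Pick B [2,1], B [3,4], B [4,6], F [5,7], G [8,8], F [10,9]; all 6 characters appear in both, in order. Since dp[11][9] = 6, nothing longer is possible.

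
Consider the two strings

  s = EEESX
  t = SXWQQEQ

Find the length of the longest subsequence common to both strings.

Let dp[i][j] be the LCS length of the first i characters of s and the first j characters of t. dp[i][j] = dp[i-1][j-1]+1 when the i-th and j-th characters match, else max(dp[i-1][j], dp[i][j-1]).
    ·  S  X  W  Q  Q  E  Q
 ·  0  0  0  0  0  0  0  0
 E  0  0  0  0  0  0  1  1
 E  0  0  0  0  0  0  1  1
 E  0  0  0  0  0  0  1  1
 S  0  1  1  1  1  1  1  1
 X  0  1  2  2  2  2  2  2
dp[5][7] = 2. One LCS (by backtracking along matches): SX.

2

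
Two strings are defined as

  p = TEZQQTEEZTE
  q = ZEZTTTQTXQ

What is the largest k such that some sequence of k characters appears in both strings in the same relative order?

4

Let dp[i][j] be the LCS length of the first i characters of p and the first j characters of q. dp[i][j] = dp[i-1][j-1]+1 when the i-th and j-th characters match, else max(dp[i-1][j], dp[i][j-1]).
    ·  Z  E  Z  T  T  T  Q  T  X  Q
 ·  0  0  0  0  0  0  0  0  0  0  0
 T  0  0  0  0  1  1  1  1  1  1  1
 E  0  0  1  1  1  1  1  1  1  1  1
 Z  0  1  1  2  2  2  2  2  2  2  2
 Q  0  1  1  2  2  2  2  3  3  3  3
 Q  0  1  1  2  2  2  2  3  3  3  4
 T  0  1  1  2  3  3  3  3  4  4  4
 E  0  1  2  2  3  3  3  3  4  4  4
 E  0  1  2  2  3  3  3  3  4  4  4
 Z  0  1  2  3  3  3  3  3  4  4  4
 T  0  1  2  3  4  4  4  4  4  4  4
 E  0  1  2  3  4  4  4  4  4  4  4
dp[11][10] = 4. One LCS (by backtracking along matches): EZQQ.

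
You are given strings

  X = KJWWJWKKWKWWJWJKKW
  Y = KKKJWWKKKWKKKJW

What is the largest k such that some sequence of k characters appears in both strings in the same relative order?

One common subsequence of length 11: K at X[1]=Y[3] → J at X[2]=Y[4] → W at X[3]=Y[5] → W at X[4]=Y[6] → K at X[7]=Y[8] → K at X[8]=Y[9] → W at X[9]=Y[10] → K at X[10]=Y[11] → K at X[16]=Y[12] → K at X[17]=Y[13] → W at X[18]=Y[15]. Since dp[18][15] = 11, nothing longer is possible.

11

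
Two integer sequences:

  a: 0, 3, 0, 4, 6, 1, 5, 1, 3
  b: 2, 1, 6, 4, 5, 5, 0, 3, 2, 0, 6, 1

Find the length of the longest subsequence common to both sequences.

Match 0 (a #1, b #7), then 3 (a #2, b #8), then 0 (a #3, b #10), then 6 (a #5, b #11), then 1 (a #8, b #12) — 5 values in the same relative order in both, and the DP table's final entry dp[9][12] is also 5, so no common subsequence is longer.

5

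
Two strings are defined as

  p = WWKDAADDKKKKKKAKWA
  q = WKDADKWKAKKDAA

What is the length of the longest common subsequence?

Pick W [2,1]; then K [3,2]; then D [4,3]; then A [6,4]; then D [8,5]; then K [9,6]; then K [10,8]; then K [11,10]; then K [12,11]; then A [15,13]; then A [18,14]; all 11 characters appear in both, in order. The LCS DP gives dp[18][14] = 11, so this is optimal.

11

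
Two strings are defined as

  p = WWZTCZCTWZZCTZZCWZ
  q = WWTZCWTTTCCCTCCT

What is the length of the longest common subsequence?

One common subsequence of length 9: W (p #1, q #1) → W (p #2, q #2) → Z (p #3, q #4) → T (p #4, q #9) → C (p #5, q #11) → C (p #7, q #12) → T (p #8, q #13) → C (p #12, q #15) → T (p #13, q #16). The LCS DP gives dp[18][16] = 9, so this is optimal.

9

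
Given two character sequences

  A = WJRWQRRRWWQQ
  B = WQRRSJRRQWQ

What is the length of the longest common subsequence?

Taking W [1,1], R [3,3], R [6,4], R [7,7], R [8,8], W [10,10], Q [12,11] gives a common subsequence of length 7, and the DP table's final entry dp[12][11] is also 7, so no common subsequence is longer.

7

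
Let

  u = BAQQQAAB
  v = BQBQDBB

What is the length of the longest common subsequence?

4

Match B [1,1]; then Q [3,2]; then Q [4,4]; then B [8,7] — 4 characters in the same relative order in both. Since dp[8][7] = 4, nothing longer is possible.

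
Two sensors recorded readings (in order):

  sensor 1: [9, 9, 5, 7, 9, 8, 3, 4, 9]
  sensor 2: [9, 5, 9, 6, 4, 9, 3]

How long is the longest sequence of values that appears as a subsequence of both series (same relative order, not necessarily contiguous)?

5

Match 9 at sensor 1[2]=sensor 2[1] → 5 at sensor 1[3]=sensor 2[2] → 9 at sensor 1[5]=sensor 2[3] → 4 at sensor 1[8]=sensor 2[5] → 9 at sensor 1[9]=sensor 2[6] — 5 values in the same relative order in both. The LCS DP gives dp[9][7] = 5, so this is optimal.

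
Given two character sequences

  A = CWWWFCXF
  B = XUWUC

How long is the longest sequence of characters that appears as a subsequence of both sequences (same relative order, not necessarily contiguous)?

2

Let dp[i][j] be the LCS length of the first i characters of A and the first j characters of B. dp[i][j] = dp[i-1][j-1]+1 when the i-th and j-th characters match, else max(dp[i-1][j], dp[i][j-1]).
    ·  X  U  W  U  C
 ·  0  0  0  0  0  0
 C  0  0  0  0  0  1
 W  0  0  0  1  1  1
 W  0  0  0  1  1  1
 W  0  0  0  1  1  1
 F  0  0  0  1  1  1
 C  0  0  0  1  1  2
 X  0  1  1  1  1  2
 F  0  1  1  1  1  2
dp[8][5] = 2. One LCS (by backtracking along matches): WC.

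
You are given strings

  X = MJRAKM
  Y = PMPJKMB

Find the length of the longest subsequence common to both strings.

Taking M at X[1]=Y[2], J at X[2]=Y[4], K at X[5]=Y[5], M at X[6]=Y[6] gives a common subsequence of length 4. The LCS DP gives dp[6][7] = 4, so this is optimal.

4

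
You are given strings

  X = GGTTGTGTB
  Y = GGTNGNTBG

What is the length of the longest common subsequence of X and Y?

Let dp[i][j] be the LCS length of the first i characters of X and the first j characters of Y. dp[i][j] = dp[i-1][j-1]+1 when the i-th and j-th characters match, else max(dp[i-1][j], dp[i][j-1]).
    ·  G  G  T  N  G  N  T  B  G
 ·  0  0  0  0  0  0  0  0  0  0
 G  0  1  1  1  1  1  1  1  1  1
 G  0  1  2  2  2  2  2  2  2  2
 T  0  1  2  3  3  3  3  3  3  3
 T  0  1  2  3  3  3  3  4  4  4
 G  0  1  2  3  3  4  4  4  4  5
 T  0  1  2  3  3  4  4  5  5  5
 G  0  1  2  3  3  4  4  5  5  6
 T  0  1  2  3  3  4  4  5  5  6
 B  0  1  2  3  3  4  4  5  6  6
dp[9][9] = 6. One LCS (by backtracking along matches): GGTGTG.

6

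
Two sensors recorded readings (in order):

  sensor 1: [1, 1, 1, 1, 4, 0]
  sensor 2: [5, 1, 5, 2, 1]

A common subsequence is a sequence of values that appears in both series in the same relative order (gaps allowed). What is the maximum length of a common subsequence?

Let dp[i][j] be the LCS length of the first i values of sensor 1 and the first j values of sensor 2. dp[i][j] = dp[i-1][j-1]+1 when the i-th and j-th values match, else max(dp[i-1][j], dp[i][j-1]).
    ·  5  1  5  2  1
 ·  0  0  0  0  0  0
 1  0  0  1  1  1  1
 1  0  0  1  1  1  2
 1  0  0  1  1  1  2
 1  0  0  1  1  1  2
 4  0  0  1  1  1  2
 0  0  0  1  1  1  2
dp[6][5] = 2. One LCS (by backtracking along matches): 1, 1.

2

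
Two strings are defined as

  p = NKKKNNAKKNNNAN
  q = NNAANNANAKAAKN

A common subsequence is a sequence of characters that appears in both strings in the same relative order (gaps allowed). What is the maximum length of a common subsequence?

8

One common subsequence of length 8: N at p[1]=q[1], then N at p[5]=q[2], then A at p[7]=q[4], then N at p[10]=q[5], then N at p[11]=q[6], then N at p[12]=q[8], then A at p[13]=q[12], then N at p[14]=q[14]. Since dp[14][14] = 8, nothing longer is possible.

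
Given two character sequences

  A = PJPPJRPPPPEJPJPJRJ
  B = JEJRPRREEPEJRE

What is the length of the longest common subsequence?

Taking J at A[2]=B[1] → J at A[5]=B[3] → R at A[6]=B[4] → P at A[7]=B[5] → P at A[10]=B[10] → E at A[11]=B[11] → J at A[16]=B[12] → R at A[17]=B[13] gives a common subsequence of length 8. dp[18][14] = 8 confirms this is the maximum.

8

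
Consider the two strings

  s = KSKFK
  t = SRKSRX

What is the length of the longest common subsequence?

2

Let dp[i][j] be the LCS length of the first i characters of s and the first j characters of t. dp[i][j] = dp[i-1][j-1]+1 when the i-th and j-th characters match, else max(dp[i-1][j], dp[i][j-1]).
    ·  S  R  K  S  R  X
 ·  0  0  0  0  0  0  0
 K  0  0  0  1  1  1  1
 S  0  1  1  1  2  2  2
 K  0  1  1  2  2  2  2
 F  0  1  1  2  2  2  2
 K  0  1  1  2  2  2  2
dp[5][6] = 2. One LCS (by backtracking along matches): KS.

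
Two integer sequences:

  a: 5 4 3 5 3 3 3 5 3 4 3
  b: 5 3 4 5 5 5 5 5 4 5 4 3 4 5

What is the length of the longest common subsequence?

6

Pick 5 [1,1], 4 [2,3], 5 [4,8], 5 [8,10], 3 [9,12], 4 [10,13]; all 6 values appear in both, in order. dp[11][14] = 6 confirms this is the maximum.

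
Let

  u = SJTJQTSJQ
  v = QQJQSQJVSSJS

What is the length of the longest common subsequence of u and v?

4

One common subsequence of length 4: S at u[1]=v[5] → J at u[2]=v[7] → J at u[4]=v[11] → S at u[7]=v[12]. dp[9][12] = 4 confirms this is the maximum.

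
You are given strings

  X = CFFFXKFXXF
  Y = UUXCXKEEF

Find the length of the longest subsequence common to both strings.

Pick C at X[1]=Y[4], X at X[5]=Y[5], K at X[6]=Y[6], F at X[10]=Y[9]; all 4 characters appear in both, in order. The LCS DP gives dp[10][9] = 4, so this is optimal.

4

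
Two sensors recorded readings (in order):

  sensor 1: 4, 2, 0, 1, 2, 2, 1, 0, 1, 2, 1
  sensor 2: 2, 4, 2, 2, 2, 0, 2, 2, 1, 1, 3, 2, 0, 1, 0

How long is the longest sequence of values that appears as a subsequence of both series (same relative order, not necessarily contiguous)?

Pick 4 [1,2], 2 [2,5], 0 [3,6], 2 [5,7], 2 [6,8], 1 [7,9], 1 [9,10], 2 [10,12], 1 [11,14]; all 9 values appear in both, in order. Since dp[11][15] = 9, nothing longer is possible.

9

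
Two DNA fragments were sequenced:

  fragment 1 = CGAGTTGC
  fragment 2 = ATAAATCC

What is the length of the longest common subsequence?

4

Let dp[i][j] be the LCS length of the first i bases of fragment 1 and the first j bases of fragment 2. dp[i][j] = dp[i-1][j-1]+1 when the i-th and j-th bases match, else max(dp[i-1][j], dp[i][j-1]).
    ·  A  T  A  A  A  T  C  C
 ·  0  0  0  0  0  0  0  0  0
 C  0  0  0  0  0  0  0  1  1
 G  0  0  0  0  0  0  0  1  1
 A  0  1  1  1  1  1  1  1  1
 G  0  1  1  1  1  1  1  1  1
 T  0  1  2  2  2  2  2  2  2
 T  0  1  2  2  2  2  3  3  3
 G  0  1  2  2  2  2  3  3  3
 C  0  1  2  2  2  2  3  4  4
dp[8][8] = 4. One LCS (by backtracking along matches): ATTC.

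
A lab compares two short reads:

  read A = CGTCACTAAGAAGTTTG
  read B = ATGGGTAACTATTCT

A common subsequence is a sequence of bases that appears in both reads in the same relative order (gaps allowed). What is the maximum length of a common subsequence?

9

Match G at read A[2]=read B[5]; then T at read A[3]=read B[6]; then A at read A[5]=read B[8]; then C at read A[6]=read B[9]; then T at read A[7]=read B[10]; then A at read A[12]=read B[11]; then T at read A[14]=read B[12]; then T at read A[15]=read B[13]; then T at read A[16]=read B[15] — 9 bases in the same relative order in both. The LCS DP gives dp[17][15] = 9, so this is optimal.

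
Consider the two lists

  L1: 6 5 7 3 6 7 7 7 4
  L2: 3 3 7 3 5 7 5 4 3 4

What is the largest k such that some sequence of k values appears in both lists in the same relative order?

4

Match 5 at L1[2]=L2[5], then 7 at L1[3]=L2[6], then 3 at L1[4]=L2[9], then 4 at L1[9]=L2[10] — 4 values in the same relative order in both. Since dp[9][10] = 4, nothing longer is possible.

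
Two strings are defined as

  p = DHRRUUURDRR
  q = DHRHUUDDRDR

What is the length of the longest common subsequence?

Let dp[i][j] be the LCS length of the first i characters of p and the first j characters of q. dp[i][j] = dp[i-1][j-1]+1 when the i-th and j-th characters match, else max(dp[i-1][j], dp[i][j-1]).
    ·  D  H  R  H  U  U  D  D  R  D  R
 ·  0  0  0  0  0  0  0  0  0  0  0  0
 D  0  1  1  1  1  1  1  1  1  1  1  1
 H  0  1  2  2  2  2  2  2  2  2  2  2
 R  0  1  2  3  3  3  3  3  3  3  3  3
 R  0  1  2  3  3  3  3  3  3  4  4  4
 U  0  1  2  3  3  4  4  4  4  4  4  4
 U  0  1  2  3  3  4  5  5  5  5  5  5
 U  0  1  2  3  3  4  5  5  5  5  5  5
 R  0  1  2  3  3  4  5  5  5  6  6  6
 D  0  1  2  3  3  4  5  6  6  6  7  7
 R  0  1  2  3  3  4  5  6  6  7  7  8
 R  0  1  2  3  3  4  5  6  6  7  7  8
dp[11][11] = 8. One LCS (by backtracking along matches): DHRUURDR.

8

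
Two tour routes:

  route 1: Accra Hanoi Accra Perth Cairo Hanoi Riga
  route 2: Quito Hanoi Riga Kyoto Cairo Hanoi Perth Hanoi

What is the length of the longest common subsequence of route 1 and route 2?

Taking Hanoi (route 1 #2, route 2 #6), Perth (route 1 #4, route 2 #7), Hanoi (route 1 #6, route 2 #8) gives a common subsequence of length 3. The LCS DP gives dp[7][8] = 3, so this is optimal.

3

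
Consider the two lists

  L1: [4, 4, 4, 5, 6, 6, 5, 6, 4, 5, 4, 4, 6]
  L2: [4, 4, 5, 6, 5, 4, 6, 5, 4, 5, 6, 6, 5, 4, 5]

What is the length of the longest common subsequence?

9

Taking 4 (L1 #1, L2 #2), then 4 (L1 #2, L2 #6), then 4 (L1 #3, L2 #9), then 5 (L1 #4, L2 #10), then 6 (L1 #5, L2 #11), then 6 (L1 #6, L2 #12), then 5 (L1 #7, L2 #13), then 4 (L1 #9, L2 #14), then 5 (L1 #10, L2 #15) gives a common subsequence of length 9. dp[13][15] = 9 confirms this is the maximum.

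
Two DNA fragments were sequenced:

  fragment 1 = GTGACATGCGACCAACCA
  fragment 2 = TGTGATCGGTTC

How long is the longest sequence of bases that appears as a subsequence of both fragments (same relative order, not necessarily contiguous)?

8

One common subsequence of length 8: G (fragment 1 #1, fragment 2 #2); then T (fragment 1 #2, fragment 2 #3); then G (fragment 1 #3, fragment 2 #4); then A (fragment 1 #4, fragment 2 #5); then C (fragment 1 #5, fragment 2 #7); then G (fragment 1 #8, fragment 2 #8); then G (fragment 1 #10, fragment 2 #9); then C (fragment 1 #17, fragment 2 #12). The LCS DP gives dp[18][12] = 8, so this is optimal.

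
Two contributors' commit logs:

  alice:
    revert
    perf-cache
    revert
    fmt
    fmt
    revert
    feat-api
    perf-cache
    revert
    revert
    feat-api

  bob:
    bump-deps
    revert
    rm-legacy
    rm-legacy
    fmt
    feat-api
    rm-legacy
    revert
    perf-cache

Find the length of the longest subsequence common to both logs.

Taking revert at alice[1]=bob[2] → fmt at alice[4]=bob[5] → revert at alice[6]=bob[8] → perf-cache at alice[8]=bob[9] gives a common subsequence of length 4. The LCS DP gives dp[11][9] = 4, so this is optimal.

4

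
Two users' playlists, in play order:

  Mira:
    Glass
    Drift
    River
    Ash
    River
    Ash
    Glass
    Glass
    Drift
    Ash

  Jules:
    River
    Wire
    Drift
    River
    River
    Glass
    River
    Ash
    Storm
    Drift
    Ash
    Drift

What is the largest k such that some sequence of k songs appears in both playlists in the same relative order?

6

One common subsequence of length 6: Drift (Mira #2, Jules #3); then River (Mira #3, Jules #5); then River (Mira #5, Jules #7); then Ash (Mira #6, Jules #8); then Drift (Mira #9, Jules #10); then Ash (Mira #10, Jules #11). Since dp[10][12] = 6, nothing longer is possible.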